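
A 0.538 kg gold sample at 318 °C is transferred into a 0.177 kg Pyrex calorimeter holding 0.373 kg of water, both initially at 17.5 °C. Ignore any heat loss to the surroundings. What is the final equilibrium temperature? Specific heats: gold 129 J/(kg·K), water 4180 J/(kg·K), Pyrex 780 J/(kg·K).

T_f ≈ 29.3 °C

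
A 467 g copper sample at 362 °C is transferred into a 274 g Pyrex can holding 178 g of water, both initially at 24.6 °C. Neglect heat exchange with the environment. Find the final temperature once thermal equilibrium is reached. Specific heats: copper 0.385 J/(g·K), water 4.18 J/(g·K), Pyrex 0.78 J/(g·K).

T_f ≈ 77.9 °C

Net heat exchanged in the isolated system is zero:
467*0.385*(T − 362) + 178*4.18*(T − 24.6) + 274*0.78*(T − 24.6) = 0
179.8(T − 362) + 744.04(T − 24.6) + 213.72(T − 24.6) = 0
(179.8 + 744.04 + 213.72) T = 179.8*362 + 744.04*24.6 + 213.72*24.6
T ≈ 77.93 °C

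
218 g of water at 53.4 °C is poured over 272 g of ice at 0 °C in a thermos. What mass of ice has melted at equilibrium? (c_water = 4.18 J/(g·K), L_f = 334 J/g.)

m_melted ≈ 146 g

Heat available from the water dropping to 0 °C: 218·4.18·53.4 = 48660 J.
Fully melting the ice requires m_ice L_f = 272·334 = 90848 J.
Since 48660 < 90848 J, not all the ice melts; equilibrium is at 0 °C.
Mass melted = 48660/334 ≈ 145.7 g.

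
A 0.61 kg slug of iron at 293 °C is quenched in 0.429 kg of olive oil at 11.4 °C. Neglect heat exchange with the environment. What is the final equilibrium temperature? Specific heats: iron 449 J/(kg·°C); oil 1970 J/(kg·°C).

T_f ≈ 80.3 °C

|Q_iron| = |Q_oil|:
0.61·449·(293 − T) = 0.429·1970·(T − 11.4)
273.89(293 − T) = 845.13(T − 11.4)
1119 T = 89884  ⇒  T ≈ 80.32 °C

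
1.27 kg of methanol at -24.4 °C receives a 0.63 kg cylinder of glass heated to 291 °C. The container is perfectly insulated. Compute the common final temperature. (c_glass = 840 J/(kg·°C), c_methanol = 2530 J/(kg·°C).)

Heat gained plus heat lost sum to zero:
0.63*840*(T − 291) + 1.27*2530*(T − (-24.4)) = 0
(529.2 + 3213.1) T = 529.2*291 + 3213.1*(-24.4)
T = 75598 / 3742.3 = 20.2 °C

T_f ≈ 20.2 °C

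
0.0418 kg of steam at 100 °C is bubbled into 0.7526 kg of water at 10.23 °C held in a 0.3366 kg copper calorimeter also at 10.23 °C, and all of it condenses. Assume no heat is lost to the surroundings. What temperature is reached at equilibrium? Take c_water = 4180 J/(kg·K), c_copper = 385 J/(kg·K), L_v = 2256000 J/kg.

T_f ≈ 42.1 °C

Net heat exchanged in the isolated system is zero:
steam→water at 100 °C releases m L_v = 0.0418×2256000 = 94301; condensed water 100 °C→T: 174.72(T − 100); water warms: 0.7526×4180×(T − 10.23) = 3145.9(T − 10.23); cup: 129.59(T − 10.23)
3450.2 T = 94301 + 17472 + 33508 = 145281
T ≈ 42.11 °C, under the boiling point, so the assumption holds.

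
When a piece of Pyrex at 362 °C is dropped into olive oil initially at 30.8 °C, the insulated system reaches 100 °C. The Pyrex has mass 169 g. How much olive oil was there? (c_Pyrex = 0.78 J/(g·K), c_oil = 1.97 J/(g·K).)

m ≈ 253 g

Heat lost by the Pyrex = heat gained by the oil:
169·0.78·(362 − 100) = m·1.97·(100 − 30.8)
136.32 m = 34537  ⇒  m ≈ 253.3 g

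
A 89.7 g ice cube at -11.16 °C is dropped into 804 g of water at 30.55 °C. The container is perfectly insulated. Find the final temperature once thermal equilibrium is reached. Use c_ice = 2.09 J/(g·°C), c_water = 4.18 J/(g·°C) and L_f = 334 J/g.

T_f ≈ 18.9 °C

Energy conservation, ΣQ = 0:
warm ice to 0 °C: 89.7·2.09·(0 − (-11.16)) = 2092.2; latent heat to melt: 89.7·334 = 29960; meltwater 0→T: 89.7·4.18·T = 374.95 T; water cools: 804·4.18·(T − 30.55) = 3360.7(T − 30.55)
3735.7 T = 102670 − 32052 = 70618
T ≈ 18.90 °C. Since T > 0 °C, the all-ice-melts assumption holds.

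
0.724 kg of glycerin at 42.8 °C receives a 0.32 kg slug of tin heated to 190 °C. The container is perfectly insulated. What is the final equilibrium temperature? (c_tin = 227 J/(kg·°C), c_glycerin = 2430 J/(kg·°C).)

T_f ≈ 48.6 °C

T_f = Σ m_i c_i T_i / Σ m_i c_i:
T_f = (72.64*190 + 1759.3*42.8) / (72.64 + 1759.3)
    = 89100 / 1832 ≈ 48.64 °C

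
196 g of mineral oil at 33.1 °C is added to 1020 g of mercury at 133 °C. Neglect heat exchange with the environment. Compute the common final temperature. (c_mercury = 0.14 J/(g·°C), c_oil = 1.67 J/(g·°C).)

T_f ≈ 63.4 °C

|Q_mercury| = |Q_oil|:
1020×0.14×(133 − T) = 196×1.67×(T − 33.1)
142.8(133 − T) = 327.32(T − 33.1)
470.12 T = 29827  ⇒  T ≈ 63.44 °C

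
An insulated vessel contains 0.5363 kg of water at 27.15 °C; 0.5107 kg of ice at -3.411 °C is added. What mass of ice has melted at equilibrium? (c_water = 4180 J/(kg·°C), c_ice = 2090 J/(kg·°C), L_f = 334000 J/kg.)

Cooling the water to 0 °C releases 0.5363·4180·27.15 = 60863 J.
Warming the ice to 0 °C takes 0.5107·2090·3.411 = 3640.8 J, leaving 57222 J for melting.
Melting all 0.5107 kg of ice would need 0.5107·334000 = 170574 J.
That's not enough to melt it all — equilibrium is at 0 °C with ice remaining.
m_melt = 57222 / L_f = 0.1713 kg.

m_melted ≈ 0.171 kg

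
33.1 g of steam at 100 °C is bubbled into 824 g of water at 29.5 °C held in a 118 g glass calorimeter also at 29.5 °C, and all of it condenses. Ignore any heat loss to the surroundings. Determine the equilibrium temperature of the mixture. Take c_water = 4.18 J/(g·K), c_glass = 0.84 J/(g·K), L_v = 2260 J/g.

Energy balance with sensible and latent terms:
condense steam: −33.1×2260 = −74806
  condensed water 100 °C→T: 138.36(T − 100)
  original water: 3444.3(T − 29.5)
  cup: 99.12(T − 29.5)
3681.8 T = 74806 + 13836 + 104531 = 193173
T ≈ 52.47 °C (< 100 °C, so full condensation is consistent).

T_f ≈ 52.5 °C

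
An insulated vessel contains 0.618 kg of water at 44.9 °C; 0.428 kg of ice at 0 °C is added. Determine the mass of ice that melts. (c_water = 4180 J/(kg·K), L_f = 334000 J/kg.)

m_melted ≈ 0.347 kg

Water can give up m c ΔT = 0.618·4180·44.9 = 115987 J before reaching 0 °C.
Melting all 0.428 kg of ice would need 0.428·334000 = 142952 J.
That's not enough to melt it all — equilibrium is at 0 °C with ice remaining.
Mass melted = 115987/334000 ≈ 0.3473 kg.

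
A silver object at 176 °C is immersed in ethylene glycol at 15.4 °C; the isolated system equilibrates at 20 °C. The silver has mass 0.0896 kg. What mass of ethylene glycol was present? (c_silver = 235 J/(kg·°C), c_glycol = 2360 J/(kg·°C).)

Taking heat into each body as positive, Σ m c ΔT = 0:
0.0896·235·(20 − 176) + m·2360·(20 − 15.4) = 0
10856 m = 3284.7
m = 3284.7/10856 ≈ 0.3026 kg

m ≈ 0.303 kg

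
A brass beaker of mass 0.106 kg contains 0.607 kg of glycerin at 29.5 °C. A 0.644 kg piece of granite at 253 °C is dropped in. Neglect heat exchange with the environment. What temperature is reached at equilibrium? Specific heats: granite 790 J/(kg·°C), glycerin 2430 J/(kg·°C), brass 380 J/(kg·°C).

T_f ≈ 85.7 °C

Heat gained plus heat lost sum to zero:
0.644·790·(T − 253) + 0.607·2430·(T − 29.5) + 0.106·380·(T − 29.5) = 0
508.76(T − 253) + 1475(T − 29.5) + 40.28(T − 29.5) = 0
2024 T = 173417
T = 173417 / 2024 = 85.7 °C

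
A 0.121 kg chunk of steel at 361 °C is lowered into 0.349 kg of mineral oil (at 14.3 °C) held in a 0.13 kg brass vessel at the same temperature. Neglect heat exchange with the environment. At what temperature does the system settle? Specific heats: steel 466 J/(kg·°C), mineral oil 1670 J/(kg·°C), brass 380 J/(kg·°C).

T_f ≈ 42.7 °C

T_f = Σ m_i c_i T_i / Σ m_i c_i:
T_f = (56.39×361 + 582.83×14.3 + 49.4×14.3) / (56.39 + 582.83 + 49.4)
    = 29396 / 688.62 ≈ 42.69 °C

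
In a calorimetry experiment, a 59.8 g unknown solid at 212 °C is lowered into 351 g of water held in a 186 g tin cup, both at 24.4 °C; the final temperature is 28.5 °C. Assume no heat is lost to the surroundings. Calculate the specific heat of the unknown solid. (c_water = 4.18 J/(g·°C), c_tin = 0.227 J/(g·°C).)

c ≈ 0.564 J/(g·°C)

Taking heat into each body as positive, Σ m c ΔT = 0:
59.8×c×(28.5 − 212) + 351×4.18×(28.5 − 24.4) + 186×0.227×(28.5 − 24.4) = 0
-10973 c = -6188.5
c = -6188.5/-10973 ≈ 0.564 J/(g·°C)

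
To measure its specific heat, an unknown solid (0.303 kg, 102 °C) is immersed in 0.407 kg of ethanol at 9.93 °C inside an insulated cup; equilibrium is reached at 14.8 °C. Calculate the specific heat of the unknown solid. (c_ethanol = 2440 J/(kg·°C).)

Net heat exchanged in the isolated system is zero:
0.303×c×(14.8 − 102) + 0.407×2440×(14.8 − 9.93) = 0
-26.42 c = -4836.3
c = -4836.3/-26.42 ≈ 183 J/(kg·°C)

c ≈ 183 J/(kg·°C)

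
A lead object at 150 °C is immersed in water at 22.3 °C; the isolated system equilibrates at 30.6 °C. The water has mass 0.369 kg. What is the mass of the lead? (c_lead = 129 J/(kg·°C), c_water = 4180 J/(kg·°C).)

Heat lost by the lead = heat gained by the water:
m·129·(150 − 30.6) = 0.369·4180·(30.6 − 22.3)
15403 m = 12802  ⇒  m ≈ 0.8312 kg

m ≈ 0.831 kg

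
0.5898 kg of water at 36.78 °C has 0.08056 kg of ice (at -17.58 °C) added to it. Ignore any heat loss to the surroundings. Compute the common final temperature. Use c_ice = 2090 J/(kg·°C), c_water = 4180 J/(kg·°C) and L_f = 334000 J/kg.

Let T be the final temperature. ΣQ_i = 0:
ice -17.58→0 °C: 0.08056·2090·17.58 = 2960
  fusion: m_ice L_f = 0.08056·334000 = 26907
  meltwater 0→T: 0.08056·4180·T = 336.74 T
  water cools: 0.5898·4180·(T − 36.78) = 2465.4(T − 36.78)
2802.1 T = 90676 − 29867 = 60809
T ≈ 21.70 °C (positive, so assuming full melt was valid).

T_f ≈ 21.7 °C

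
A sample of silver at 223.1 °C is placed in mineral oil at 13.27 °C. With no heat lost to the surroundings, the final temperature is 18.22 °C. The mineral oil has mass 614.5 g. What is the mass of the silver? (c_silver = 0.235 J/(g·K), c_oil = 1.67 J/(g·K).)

|Q_silver| = |Q_oil|:
m·0.235·(223.1 − 18.22) = 614.5·1.67·(18.22 − 13.27)
48.15 m = 5079.8  ⇒  m ≈ 105.5 g

m ≈ 106 g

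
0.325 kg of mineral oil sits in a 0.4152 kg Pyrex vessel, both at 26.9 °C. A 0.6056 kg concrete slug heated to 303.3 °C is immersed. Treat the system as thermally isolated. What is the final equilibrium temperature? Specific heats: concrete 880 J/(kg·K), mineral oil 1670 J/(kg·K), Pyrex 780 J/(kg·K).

T_f ≈ 132.2 °C

T_f = Σ m_i c_i T_i / Σ m_i c_i:
T_f = (532.93*303.3 + 542.75*26.9 + 323.86*26.9) / (532.93 + 542.75 + 323.86)
    = 184949 / 1399.5 ≈ 132.15 °C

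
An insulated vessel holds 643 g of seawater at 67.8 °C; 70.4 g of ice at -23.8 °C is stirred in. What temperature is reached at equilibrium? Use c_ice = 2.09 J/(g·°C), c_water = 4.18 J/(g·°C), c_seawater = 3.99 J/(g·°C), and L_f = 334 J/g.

T_f ≈ 51.4 °C

Energy conservation, ΣQ = 0:
warm ice to 0 °C: 70.4·2.09·(0 − (-23.8)) = 3501.8; latent heat to melt: 70.4·334 = 23514; warm the meltwater: 294.27 T; seawater: 2565.6(T − 67.8)
2859.8 T = 173946 − 27015 = 146930
T ≈ 51.38 °C (positive, so assuming full melt was valid).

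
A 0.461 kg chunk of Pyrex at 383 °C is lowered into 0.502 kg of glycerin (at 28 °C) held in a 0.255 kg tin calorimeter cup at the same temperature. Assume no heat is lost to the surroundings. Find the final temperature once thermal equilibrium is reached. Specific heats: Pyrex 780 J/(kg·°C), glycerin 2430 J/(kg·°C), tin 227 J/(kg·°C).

Net heat exchanged in the isolated system is zero:
0.461×780×(T − 383) + 0.502×2430×(T − 28) + 0.255×227×(T − 28) = 0
1637.3 T = 173496
T = 173496/1637.3 ≈ 105.96 °C

T_f ≈ 106.0 °C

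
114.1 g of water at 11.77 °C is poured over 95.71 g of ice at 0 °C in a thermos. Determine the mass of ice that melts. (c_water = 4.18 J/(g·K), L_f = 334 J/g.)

Heat available from the water dropping to 0 °C: 114.1·4.18·11.77 = 5613.6 J.
Melting all 95.71 g of ice would need 95.71·334 = 31967 J.
Since 5613.6 < 31967 J, not all the ice melts; equilibrium is at 0 °C.
m_melt = 5613.6 / L_f = 16.81 g.

m_melted ≈ 16.8 g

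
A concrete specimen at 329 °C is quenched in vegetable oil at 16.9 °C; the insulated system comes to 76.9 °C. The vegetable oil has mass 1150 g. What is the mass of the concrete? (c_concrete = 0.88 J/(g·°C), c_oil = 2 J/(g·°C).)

m ≈ 622 g

|Q_concrete| = |Q_oil|:
m·0.88·(329 − 76.9) = 1150·2·(76.9 − 16.9)
221.85 m = 138000  ⇒  m ≈ 622 g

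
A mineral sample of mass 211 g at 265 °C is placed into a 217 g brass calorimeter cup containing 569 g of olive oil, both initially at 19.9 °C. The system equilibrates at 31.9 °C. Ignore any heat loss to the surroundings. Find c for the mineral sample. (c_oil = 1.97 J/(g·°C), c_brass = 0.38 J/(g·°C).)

c ≈ 0.294 J/(g·°C)

Heat gained plus heat lost sum to zero:
211·c·(31.9 − 265) + 569·1.97·(31.9 − 19.9) + 217·0.38·(31.9 − 19.9) = 0
-49184 c = -14441
c = -14441/-49184 ≈ 0.2936 J/(g·°C)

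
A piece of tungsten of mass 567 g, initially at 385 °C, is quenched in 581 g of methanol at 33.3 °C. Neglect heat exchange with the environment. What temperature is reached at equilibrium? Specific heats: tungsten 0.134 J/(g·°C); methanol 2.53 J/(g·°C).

T_f = Σ m_i c_i T_i / Σ m_i c_i:
T_f = (75.98·385 + 1469.9·33.3) / (75.98 + 1469.9)
    = 78200 / 1545.9 ≈ 50.59 °C

T_f ≈ 50.6 °C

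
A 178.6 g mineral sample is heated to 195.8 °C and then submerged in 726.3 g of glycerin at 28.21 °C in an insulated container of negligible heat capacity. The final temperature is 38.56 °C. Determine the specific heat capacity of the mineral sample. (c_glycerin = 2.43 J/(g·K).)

c ≈ 0.65 J/(g·K)

m_s c (T_s − T_f) = m_glycerin c_glycerin (T_f − T_0):
178.6·c·(195.8 − 38.56) = 726.3·2.43·(38.56 − 28.21)
28083 c = 18267  ⇒  c ≈ 0.6505 J/(g·K)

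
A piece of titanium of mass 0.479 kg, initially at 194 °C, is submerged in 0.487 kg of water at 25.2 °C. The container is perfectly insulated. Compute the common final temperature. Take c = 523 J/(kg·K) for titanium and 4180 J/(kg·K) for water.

T_f ≈ 43.7 °C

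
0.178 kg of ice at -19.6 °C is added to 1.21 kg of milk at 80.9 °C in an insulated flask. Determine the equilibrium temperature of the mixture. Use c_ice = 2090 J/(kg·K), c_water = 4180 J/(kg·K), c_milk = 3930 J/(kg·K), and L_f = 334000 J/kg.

Energy balance with sensible and latent terms:
ice -19.6→0 °C: 0.178·2090·19.6 = 7291.6
  latent heat to melt: 0.178·334000 = 59452
  warm the meltwater: 744.04 T
  milk: 4755.3(T − 80.9)
5499.3 T = 384704 − 66744 = 317960
T ≈ 57.82 °C (positive, so assuming full melt was valid).

T_f ≈ 57.8 °C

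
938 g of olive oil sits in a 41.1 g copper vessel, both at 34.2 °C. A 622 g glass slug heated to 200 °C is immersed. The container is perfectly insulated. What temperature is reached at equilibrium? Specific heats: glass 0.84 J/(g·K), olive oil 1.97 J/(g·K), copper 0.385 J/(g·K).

T_f ≈ 70.5 °C

Conservation of energy gives ΣQ = 0:
622*0.84*(T − 200) + 938*1.97*(T − 34.2) + 41.1*0.385*(T − 34.2) = 0
522.48(T − 200) + 1847.9(T − 34.2) + 15.82(T − 34.2) = 0
2386.2 T = 168234
T = 168234/2386.2 ≈ 70.50 °C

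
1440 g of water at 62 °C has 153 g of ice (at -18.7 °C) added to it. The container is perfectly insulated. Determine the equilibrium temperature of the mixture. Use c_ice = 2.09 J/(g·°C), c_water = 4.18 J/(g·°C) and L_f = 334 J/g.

Net heat exchanged in the isolated system is zero:
warm ice to 0 °C: 153·2.09·(0 − (-18.7)) = 5979.7; latent heat to melt: 153·334 = 51102; warm the meltwater: 639.54 T; water cools: 1440·4.18·(T − 62) = 6019.2(T − 62)
6658.7 T = 373190 − 57082 = 316109
T ≈ 47.47 °C. Since T > 0 °C, the all-ice-melts assumption holds.

T_f ≈ 47.5 °C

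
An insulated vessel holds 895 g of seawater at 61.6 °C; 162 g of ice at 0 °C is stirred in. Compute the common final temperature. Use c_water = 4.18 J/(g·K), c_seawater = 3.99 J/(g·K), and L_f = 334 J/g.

T_f ≈ 39.0 °C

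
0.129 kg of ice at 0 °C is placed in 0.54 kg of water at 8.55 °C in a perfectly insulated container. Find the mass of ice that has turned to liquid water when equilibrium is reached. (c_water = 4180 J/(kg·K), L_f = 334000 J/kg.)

Cooling the water to 0 °C releases 0.54×4180×8.55 = 19299 J.
Melting all 0.129 kg of ice would need 0.129×334000 = 43086 J.
That's not enough to melt it all — equilibrium is at 0 °C with ice remaining.
m_melted×334000 = 19299  ⇒  m_melted ≈ 0.05778 kg.

m_melted ≈ 0.0578 kg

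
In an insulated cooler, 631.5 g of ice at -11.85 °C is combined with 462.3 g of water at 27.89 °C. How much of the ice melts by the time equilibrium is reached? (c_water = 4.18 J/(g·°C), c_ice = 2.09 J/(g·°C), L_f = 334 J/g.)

m_melted ≈ 115 g

Cooling the water to 0 °C releases 462.3·4.18·27.89 = 53895 J.
Of that, 631.5·2.09·11.85 = 15640 J goes to bring the ice to 0 °C, leaving 38255 J.
To melt every bit of ice: 631.5·334 = 210921 J.
38255 J < 210921 J, so only part of the ice melts and the system sits at 0 °C.
m_melted·334 = 38255  ⇒  m_melted ≈ 114.5 g.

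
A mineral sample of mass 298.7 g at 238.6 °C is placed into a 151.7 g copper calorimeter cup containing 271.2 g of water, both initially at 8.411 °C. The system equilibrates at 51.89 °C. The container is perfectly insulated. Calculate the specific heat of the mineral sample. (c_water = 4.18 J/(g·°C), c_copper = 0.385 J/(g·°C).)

Taking heat into each body as positive, Σ m c ΔT = 0:
298.7×c×(51.89 − 238.6) + 271.2×4.18×(51.89 − 8.411) + 151.7×0.385×(51.89 − 8.411) = 0
-55770 c = -51828
c = -51828/-55770 ≈ 0.9293 J/(g·°C)

c ≈ 0.929 J/(g·°C)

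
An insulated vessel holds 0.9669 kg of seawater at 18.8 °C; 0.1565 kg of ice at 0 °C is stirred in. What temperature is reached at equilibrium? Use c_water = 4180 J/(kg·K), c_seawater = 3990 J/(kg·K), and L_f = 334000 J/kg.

T_f ≈ 4.5 °C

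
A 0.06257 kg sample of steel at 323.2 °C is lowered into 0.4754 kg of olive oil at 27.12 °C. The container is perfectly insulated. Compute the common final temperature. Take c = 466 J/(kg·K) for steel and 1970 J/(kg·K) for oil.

T_f ≈ 36.1 °C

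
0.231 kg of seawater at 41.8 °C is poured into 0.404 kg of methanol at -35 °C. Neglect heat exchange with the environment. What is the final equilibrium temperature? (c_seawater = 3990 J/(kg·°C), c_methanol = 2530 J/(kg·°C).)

T_f ≈ 1.4 °C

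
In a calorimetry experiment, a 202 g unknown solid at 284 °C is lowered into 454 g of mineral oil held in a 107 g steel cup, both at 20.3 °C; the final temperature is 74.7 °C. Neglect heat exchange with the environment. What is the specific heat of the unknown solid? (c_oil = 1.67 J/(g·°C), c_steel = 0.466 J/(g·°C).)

c ≈ 1.04 J/(g·°C)

Net heat exchanged in the isolated system is zero:
202·c·(74.7 − 284) + 454·1.67·(74.7 − 20.3) + 107·0.466·(74.7 − 20.3) = 0
-42279 c = -43957
c = -43957/-42279 ≈ 1.04 J/(g·°C)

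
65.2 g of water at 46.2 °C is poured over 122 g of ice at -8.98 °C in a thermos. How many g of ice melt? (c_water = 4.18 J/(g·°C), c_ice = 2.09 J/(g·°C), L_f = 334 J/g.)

m_melted ≈ 30.8 g

Water can give up m c ΔT = 65.2×4.18×46.2 = 12591 J before reaching 0 °C.
Of that, 122×2.09×8.98 = 2289.7 J goes to bring the ice to 0 °C, leaving 10301 J.
Melting all 122 g of ice would need 122×334 = 40748 J.
10301 J < 40748 J, so only part of the ice melts and the system sits at 0 °C.
m_melted×334 = 10301  ⇒  m_melted ≈ 30.84 g.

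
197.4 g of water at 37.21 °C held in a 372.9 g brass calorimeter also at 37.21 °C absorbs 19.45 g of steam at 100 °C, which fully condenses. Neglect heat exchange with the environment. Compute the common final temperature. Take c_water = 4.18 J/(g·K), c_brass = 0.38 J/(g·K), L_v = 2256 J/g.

Energy conservation, ΣQ = 0:
latent heat released on condensation: 19.45·2256 = 43879; condensate cools 100→T: 19.45·4.18·(T − 100) = 81.3(T − 100); water warms: 197.4·4.18·(T − 37.21) = 825.13(T − 37.21); cup: 141.7(T − 37.21)
1048.1 T = 43879 + 8130.1 + 35976 = 87985
T ≈ 83.94 °C — below 100 °C, confirming all the steam condensed.

T_f ≈ 83.9 °C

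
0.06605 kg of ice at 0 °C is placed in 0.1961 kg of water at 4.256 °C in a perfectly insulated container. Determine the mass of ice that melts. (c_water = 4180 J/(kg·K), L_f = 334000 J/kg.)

m_melted ≈ 0.0104 kg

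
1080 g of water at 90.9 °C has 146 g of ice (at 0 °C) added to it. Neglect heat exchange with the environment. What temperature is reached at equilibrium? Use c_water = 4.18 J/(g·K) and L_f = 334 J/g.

T_f ≈ 70.6 °C

Heat gained plus heat lost sum to zero:
fusion: m_ice L_f = 146·334 = 48764
  meltwater 0→T: 146·4.18·T = 610.28 T
  water: 4514.4(T − 90.9)
5124.7 T = 410359 − 48764 = 361595
T ≈ 70.56 °C (positive, so assuming full melt was valid).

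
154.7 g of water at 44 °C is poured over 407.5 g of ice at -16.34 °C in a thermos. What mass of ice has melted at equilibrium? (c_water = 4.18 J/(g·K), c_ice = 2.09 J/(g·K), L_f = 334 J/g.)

m_melted ≈ 43.5 g

Heat available from the water dropping to 0 °C: 154.7×4.18×44 = 28452 J.
Of that, 407.5×2.09×16.34 = 13916 J goes to bring the ice to 0 °C, leaving 14536 J.
Fully melting the ice requires m_ice L_f = 407.5×334 = 136105 J.
14536 J < 136105 J, so only part of the ice melts and the system sits at 0 °C.
m_melt = 14536 / L_f = 43.52 g.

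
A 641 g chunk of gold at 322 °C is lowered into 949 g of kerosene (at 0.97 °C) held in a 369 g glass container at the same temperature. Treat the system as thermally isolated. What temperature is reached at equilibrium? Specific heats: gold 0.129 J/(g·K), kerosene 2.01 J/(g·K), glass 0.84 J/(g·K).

Setting the total heat transfer to zero:
641*0.129*(T − 322) + 949*2.01*(T − 0.97) + 369*0.84*(T − 0.97) = 0
82.69(T − 322) + 1907.5(T − 0.97) + 309.96(T − 0.97) = 0
(82.69 + 1907.5 + 309.96) T = 82.69*322 + 1907.5*0.97 + 309.96*0.97
T = 28777/2300.1 ≈ 12.51 °C

T_f ≈ 12.5 °C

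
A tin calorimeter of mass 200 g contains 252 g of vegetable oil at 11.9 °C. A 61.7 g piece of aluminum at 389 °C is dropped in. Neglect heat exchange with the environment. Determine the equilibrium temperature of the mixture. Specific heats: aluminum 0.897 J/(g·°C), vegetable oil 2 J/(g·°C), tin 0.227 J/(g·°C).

T_f ≈ 46.4 °C

Taking heat into each body as positive, Σ m c ΔT = 0:
61.7×0.897×(T − 389) + 252×2×(T − 11.9) + 200×0.227×(T − 11.9) = 0
55.34(T − 389) + 504(T − 11.9) + 45.4(T − 11.9) = 0
(55.34 + 504 + 45.4) T = 55.34×389 + 504×11.9 + 45.4×11.9
T = 28067 / 604.74 = 46.4 °C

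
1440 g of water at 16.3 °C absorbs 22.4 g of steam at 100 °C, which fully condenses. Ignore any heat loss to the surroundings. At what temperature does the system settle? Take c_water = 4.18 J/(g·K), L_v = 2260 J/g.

T_f ≈ 25.9 °C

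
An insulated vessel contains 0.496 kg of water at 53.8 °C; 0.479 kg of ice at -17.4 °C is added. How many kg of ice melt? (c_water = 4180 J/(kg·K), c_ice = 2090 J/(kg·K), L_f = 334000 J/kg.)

Cooling the water to 0 °C releases 0.496·4180·53.8 = 111542 J.
Warming the ice to 0 °C takes 0.479·2090·17.4 = 17419 J, leaving 94123 J for melting.
To melt every bit of ice: 0.479·334000 = 159986 J.
That's not enough to melt it all — equilibrium is at 0 °C with ice remaining.
m_melted·334000 = 94123  ⇒  m_melted ≈ 0.2818 kg.

m_melted ≈ 0.282 kg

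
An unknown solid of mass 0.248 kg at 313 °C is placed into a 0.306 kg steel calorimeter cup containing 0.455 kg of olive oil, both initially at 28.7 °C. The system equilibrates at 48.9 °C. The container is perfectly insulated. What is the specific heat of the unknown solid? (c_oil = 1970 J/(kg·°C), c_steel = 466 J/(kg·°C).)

c ≈ 320 J/(kg·°C)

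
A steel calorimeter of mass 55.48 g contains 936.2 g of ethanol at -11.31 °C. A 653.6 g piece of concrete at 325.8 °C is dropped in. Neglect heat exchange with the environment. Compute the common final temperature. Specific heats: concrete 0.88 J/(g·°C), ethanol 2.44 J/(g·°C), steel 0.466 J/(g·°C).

T_f ≈ 55.9 °C

Heat gained plus heat lost sum to zero:
653.6·0.88·(T − 325.8) + 936.2·2.44·(T − (-11.31)) + 55.48·0.466·(T − (-11.31)) = 0
(575.17 + 2284.3 + 25.85) T = 575.17·325.8 + 2284.3·(-11.31) + 25.85·(-11.31)
T ≈ 55.89 °C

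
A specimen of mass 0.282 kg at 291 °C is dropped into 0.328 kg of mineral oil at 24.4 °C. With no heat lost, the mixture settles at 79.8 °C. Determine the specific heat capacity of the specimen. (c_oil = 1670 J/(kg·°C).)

c ≈ 510 J/(kg·°C)

Heat gained plus heat lost sum to zero:
0.282×c×(79.8 − 291) + 0.328×1670×(79.8 − 24.4) = 0
-59.56 c = -30346
c = -30346/-59.56 ≈ 509.5 J/(kg·°C)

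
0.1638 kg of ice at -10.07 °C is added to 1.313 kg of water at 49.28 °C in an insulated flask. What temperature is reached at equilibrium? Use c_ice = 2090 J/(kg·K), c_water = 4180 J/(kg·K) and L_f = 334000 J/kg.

Conservation of energy gives ΣQ = 0:
warm ice to 0 °C: 0.1638·2090·(0 − (-10.07)) = 3447.4
  fusion: m_ice L_f = 0.1638·334000 = 54709
  meltwater 0→T: 0.1638·4180·T = 684.68 T
  water cools: 1.313·4180·(T − 49.28) = 5488.3(T − 49.28)
6173 T = 270465 − 58157 = 212309
T ≈ 34.39 °C — above 0 °C, consistent with complete melting.

T_f ≈ 34.4 °C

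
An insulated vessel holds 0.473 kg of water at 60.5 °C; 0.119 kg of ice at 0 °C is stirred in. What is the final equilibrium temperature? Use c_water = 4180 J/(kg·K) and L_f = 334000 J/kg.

T_f ≈ 32.3 °C

Net heat exchanged in the isolated system is zero:
fusion: m_ice L_f = 0.119×334000 = 39746; meltwater 0→T: 0.119×4180×T = 497.42 T; water cools: 0.473×4180×(T − 60.5) = 1977.1(T − 60.5)
2474.6 T = 119617 − 39746 = 79871
T ≈ 32.28 °C — above 0 °C, consistent with complete melting.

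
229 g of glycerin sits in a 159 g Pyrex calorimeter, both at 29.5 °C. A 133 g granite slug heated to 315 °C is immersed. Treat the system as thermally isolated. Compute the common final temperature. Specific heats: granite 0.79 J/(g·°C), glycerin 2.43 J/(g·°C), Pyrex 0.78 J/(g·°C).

Taking heat into each body as positive, Σ m c ΔT = 0:
133×0.79×(T − 315) + 229×2.43×(T − 29.5) + 159×0.78×(T − 29.5) = 0
785.56 T = 53172
T ≈ 67.69 °C

T_f ≈ 67.7 °C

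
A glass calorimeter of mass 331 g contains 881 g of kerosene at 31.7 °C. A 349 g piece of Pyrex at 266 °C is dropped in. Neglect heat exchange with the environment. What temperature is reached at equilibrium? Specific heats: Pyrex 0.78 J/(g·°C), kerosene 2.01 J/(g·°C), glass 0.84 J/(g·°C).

Conservation of energy gives ΣQ = 0:
349×0.78×(T − 266) + 881×2.01×(T − 31.7) + 331×0.84×(T − 31.7) = 0
272.22(T − 266) + 1770.8(T − 31.7) + 278.04(T − 31.7) = 0
2321.1 T = 137359
T = 137359 / 2321.1 = 59.2 °C

T_f ≈ 59.2 °C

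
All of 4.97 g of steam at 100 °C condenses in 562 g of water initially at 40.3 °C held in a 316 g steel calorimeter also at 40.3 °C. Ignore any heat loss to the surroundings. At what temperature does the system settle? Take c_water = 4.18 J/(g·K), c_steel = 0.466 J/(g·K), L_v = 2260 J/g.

Sum of m c ΔT and latent-heat terms is zero:
condense steam: −4.97×2260 = −11232
  condensed water 100 °C→T: 20.77(T − 100)
  water warms: 562×4.18×(T − 40.3) = 2349.2(T − 40.3)
  cup: 147.26(T − 40.3)
2517.2 T = 11232 + 2077.5 + 100606 = 113915
T ≈ 45.25 °C, under the boiling point, so the assumption holds.

T_f ≈ 45.3 °C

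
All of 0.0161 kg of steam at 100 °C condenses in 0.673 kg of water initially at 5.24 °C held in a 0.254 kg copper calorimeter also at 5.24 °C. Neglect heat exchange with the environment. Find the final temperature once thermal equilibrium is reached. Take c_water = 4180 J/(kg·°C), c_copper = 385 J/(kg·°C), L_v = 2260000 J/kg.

Energy conservation, ΣQ = 0:
condense steam: −0.0161·2260000 = −36386; condensed water 100 °C→T: 67.3(T − 100); original water: 2813.1(T − 5.24); cup: 97.79(T − 5.24)
2978.2 T = 36386 + 6729.8 + 15253 = 58369
T ≈ 19.60 °C, under the boiling point, so the assumption holds.

T_f ≈ 19.6 °C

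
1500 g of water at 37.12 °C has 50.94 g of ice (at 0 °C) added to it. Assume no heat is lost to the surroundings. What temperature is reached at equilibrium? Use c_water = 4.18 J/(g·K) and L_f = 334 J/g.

Setting the total heat transfer to zero:
fusion: m_ice L_f = 50.94×334 = 17014; warm the meltwater: 212.93 T; water: 6270(T − 37.12)
6482.9 T = 232742 − 17014 = 215728
T ≈ 33.28 °C. Since T > 0 °C, the all-ice-melts assumption holds.

T_f ≈ 33.3 °C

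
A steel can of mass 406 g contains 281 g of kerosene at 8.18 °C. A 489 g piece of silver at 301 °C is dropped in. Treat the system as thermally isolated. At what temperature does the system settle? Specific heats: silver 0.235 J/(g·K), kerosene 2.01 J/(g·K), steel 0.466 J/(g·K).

T_f ≈ 46.9 °C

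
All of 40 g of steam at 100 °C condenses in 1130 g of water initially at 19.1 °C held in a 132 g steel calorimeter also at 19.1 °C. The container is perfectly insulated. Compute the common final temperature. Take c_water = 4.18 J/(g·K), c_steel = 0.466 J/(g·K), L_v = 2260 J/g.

T_f ≈ 40.1 °C

Setting the total heat transfer to zero:
steam→water at 100 °C releases m L_v = 40×2260 = 90400; condensate cools 100→T: 40×4.18×(T − 100) = 167.2(T − 100); original water: 4723.4(T − 19.1); cup: 61.51(T − 19.1)
4952.1 T = 90400 + 16720 + 91392 = 198512
T ≈ 40.09 °C (< 100 °C, so full condensation is consistent).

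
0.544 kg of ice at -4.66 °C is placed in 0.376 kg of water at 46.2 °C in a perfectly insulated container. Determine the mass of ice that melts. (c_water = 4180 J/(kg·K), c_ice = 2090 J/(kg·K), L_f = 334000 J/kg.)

m_melted ≈ 0.202 kg

Cooling the water to 0 °C releases 0.376×4180×46.2 = 72612 J.
Warming the ice to 0 °C takes 0.544×2090×4.66 = 5298.2 J, leaving 67313 J for melting.
Melting all 0.544 kg of ice would need 0.544×334000 = 181696 J.
Since 67313 < 181696 J, not all the ice melts; equilibrium is at 0 °C.
Mass melted = 67313/334000 ≈ 0.2015 kg.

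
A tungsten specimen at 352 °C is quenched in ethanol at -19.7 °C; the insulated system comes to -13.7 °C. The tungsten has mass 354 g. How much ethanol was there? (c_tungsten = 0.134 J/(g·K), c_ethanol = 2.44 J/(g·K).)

m ≈ 1180 g

|Q_tungsten| = |Q_ethanol|:
354·0.134·(352 − -13.7) = m·2.44·(-13.7 − (-19.7))
14.64 m = 17347  ⇒  m ≈ 1185 g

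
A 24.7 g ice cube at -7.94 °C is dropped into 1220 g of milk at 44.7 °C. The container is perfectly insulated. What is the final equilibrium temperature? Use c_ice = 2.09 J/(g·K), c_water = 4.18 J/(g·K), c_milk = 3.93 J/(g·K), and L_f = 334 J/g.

Conservation of energy gives ΣQ = 0:
warm ice to 0 °C: 24.7·2.09·(0 − (-7.94)) = 409.89; melt ice: 24.7·334 = 8249.8; warm the meltwater: 103.25 T; milk cools: 1220·3.93·(T − 44.7) = 4794.6(T − 44.7)
4897.8 T = 214319 − 8659.7 = 205659
T ≈ 41.99 °C. Since T > 0 °C, the all-ice-melts assumption holds.

T_f ≈ 42.0 °C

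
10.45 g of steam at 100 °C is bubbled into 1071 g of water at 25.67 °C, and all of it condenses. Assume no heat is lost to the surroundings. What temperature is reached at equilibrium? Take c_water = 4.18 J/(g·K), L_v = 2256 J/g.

Sum of m c ΔT and latent-heat terms is zero:
steam→water at 100 °C releases m L_v = 10.45·2256 = 23575
  condensate cools 100→T: 10.45·4.18·(T − 100) = 43.68(T − 100)
  original water: 4476.8(T − 25.67)
4520.5 T = 23575 + 4368.1 + 114919 = 142862
T ≈ 31.60 °C — below 100 °C, confirming all the steam condensed.

T_f ≈ 31.6 °C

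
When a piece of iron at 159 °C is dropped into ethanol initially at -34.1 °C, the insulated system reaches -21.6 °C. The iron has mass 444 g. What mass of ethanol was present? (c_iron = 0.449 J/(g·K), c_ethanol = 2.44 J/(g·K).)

Let T be the final temperature. ΣQ_i = 0:
444·0.449·(-21.6 − 159) + m·2.44·(-21.6 − (-34.1)) = 0
30.5 m = 36004
m = 36004/30.5 ≈ 1180 g

m ≈ 1180 g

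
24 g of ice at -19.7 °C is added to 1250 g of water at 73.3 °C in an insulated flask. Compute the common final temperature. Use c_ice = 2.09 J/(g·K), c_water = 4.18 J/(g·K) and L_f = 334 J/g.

T_f ≈ 70.2 °C

Energy balance with sensible and latent terms:
ice -19.7→0 °C: 24·2.09·19.7 = 988.15; fusion: m_ice L_f = 24·334 = 8016; warm the meltwater: 100.32 T; water: 5225(T − 73.3)
5325.3 T = 382992 − 9004.2 = 373988
T ≈ 70.23 °C — above 0 °C, consistent with complete melting.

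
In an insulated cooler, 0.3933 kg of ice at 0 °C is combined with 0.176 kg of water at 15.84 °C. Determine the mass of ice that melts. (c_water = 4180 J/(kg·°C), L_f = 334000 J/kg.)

m_melted ≈ 0.0349 kg

Water can give up m c ΔT = 0.176×4180×15.84 = 11653 J before reaching 0 °C.
Fully melting the ice requires m_ice L_f = 0.3933×334000 = 131362 J.
11653 J < 131362 J, so only part of the ice melts and the system sits at 0 °C.
Mass melted = 11653/334000 ≈ 0.03489 kg.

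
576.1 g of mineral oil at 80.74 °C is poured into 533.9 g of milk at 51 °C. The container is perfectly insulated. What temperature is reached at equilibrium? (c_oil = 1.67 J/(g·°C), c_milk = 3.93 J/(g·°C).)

T_f = Σ m_i c_i T_i / Σ m_i c_i:
T_f = (962.09·80.74 + 2098.2·51) / (962.09 + 2098.2)
    = 184688 / 3060.3 ≈ 60.35 °C

T_f ≈ 60.3 °C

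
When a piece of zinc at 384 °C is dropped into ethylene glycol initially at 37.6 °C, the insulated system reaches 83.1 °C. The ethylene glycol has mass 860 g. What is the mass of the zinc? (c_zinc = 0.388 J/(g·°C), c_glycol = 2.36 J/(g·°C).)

m ≈ 791 g

Let T be the final temperature. ΣQ_i = 0:
m·0.388·(83.1 − 384) + 860·2.36·(83.1 − 37.6) = 0
-116.75 m = -92347
m = -92347/-116.75 ≈ 791 g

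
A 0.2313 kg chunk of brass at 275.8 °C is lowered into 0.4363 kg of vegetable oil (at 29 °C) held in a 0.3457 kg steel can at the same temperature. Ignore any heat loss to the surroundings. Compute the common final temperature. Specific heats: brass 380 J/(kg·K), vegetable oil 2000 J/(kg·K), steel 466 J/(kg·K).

T_f ≈ 48.3 °C

Heat gained plus heat lost sum to zero:
0.2313*380*(T − 275.8) + 0.4363*2000*(T − 29) + 0.3457*466*(T − 29) = 0
87.89(T − 275.8) + 872.6(T − 29) + 161.1(T − 29) = 0
(87.89 + 872.6 + 161.1) T = 87.89*275.8 + 872.6*29 + 161.1*29
T = 54218/1121.6 ≈ 48.34 °C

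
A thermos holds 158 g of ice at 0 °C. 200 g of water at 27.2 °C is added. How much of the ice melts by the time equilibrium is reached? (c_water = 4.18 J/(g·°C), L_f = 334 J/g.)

m_melted ≈ 68.1 g

Heat available from the water dropping to 0 °C: 200·4.18·27.2 = 22739 J.
Fully melting the ice requires m_ice L_f = 158·334 = 52772 J.
Since 22739 < 52772 J, not all the ice melts; equilibrium is at 0 °C.
Mass melted = 22739/334 ≈ 68.08 g.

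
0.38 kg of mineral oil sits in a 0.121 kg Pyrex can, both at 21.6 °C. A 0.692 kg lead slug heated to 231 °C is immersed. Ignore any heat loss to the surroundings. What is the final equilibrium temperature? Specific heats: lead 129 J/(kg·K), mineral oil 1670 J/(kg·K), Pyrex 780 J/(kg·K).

T_f ≈ 44.4 °C

Net heat exchanged in the isolated system is zero:
0.692·129·(T − 231) + 0.38·1670·(T − 21.6) + 0.121·780·(T − 21.6) = 0
89.27(T − 231) + 634.6(T − 21.6) + 94.38(T − 21.6) = 0
818.25 T = 36367
T = 36367/818.25 ≈ 44.44 °C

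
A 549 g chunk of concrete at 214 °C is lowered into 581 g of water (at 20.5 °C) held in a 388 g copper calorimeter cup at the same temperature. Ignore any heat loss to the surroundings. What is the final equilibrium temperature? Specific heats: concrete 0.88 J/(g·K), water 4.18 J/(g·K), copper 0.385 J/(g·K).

T_f ≈ 51.0 °C

With ΣQ=0 the equilibrium temperature is the m·c-weighted mean:
T_f = (483.12×214 + 2428.6×20.5 + 149.38×20.5) / (483.12 + 2428.6 + 149.38)
    = 156236 / 3061.1 ≈ 51.04 °C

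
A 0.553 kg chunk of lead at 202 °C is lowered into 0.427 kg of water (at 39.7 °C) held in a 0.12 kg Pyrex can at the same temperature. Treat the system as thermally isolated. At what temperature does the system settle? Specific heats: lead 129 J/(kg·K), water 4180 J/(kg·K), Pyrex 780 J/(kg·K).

T_f ≈ 45.6 °C

Heat gained plus heat lost sum to zero:
0.553*129*(T − 202) + 0.427*4180*(T − 39.7) + 0.12*780*(T − 39.7) = 0
71.34(T − 202) + 1784.9(T − 39.7) + 93.6(T − 39.7) = 0
1949.8 T = 88985
T = 88985 / 1949.8 = 45.6 °C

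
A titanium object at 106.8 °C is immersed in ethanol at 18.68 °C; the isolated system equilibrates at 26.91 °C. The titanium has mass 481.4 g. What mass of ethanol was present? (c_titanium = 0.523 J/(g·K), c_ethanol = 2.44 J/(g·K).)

Heat lost by the titanium = heat gained by the ethanol:
481.4·0.523·(106.8 − 26.91) = m·2.44·(26.91 − 18.68)
20.08 m = 20114  ⇒  m ≈ 1002 g

m ≈ 1000 g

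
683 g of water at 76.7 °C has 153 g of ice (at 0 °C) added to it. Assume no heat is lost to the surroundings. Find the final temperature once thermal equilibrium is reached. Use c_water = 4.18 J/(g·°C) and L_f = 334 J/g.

Taking heat into each body as positive, Σ m c ΔT = 0:
melt ice: 153·334 = 51102
  meltwater 0→T: 153·4.18·T = 639.54 T
  water cools: 683·4.18·(T − 76.7) = 2854.9(T − 76.7)
3494.5 T = 218974 − 51102 = 167872
T ≈ 48.04 °C. Since T > 0 °C, the all-ice-melts assumption holds.

T_f ≈ 48.0 °C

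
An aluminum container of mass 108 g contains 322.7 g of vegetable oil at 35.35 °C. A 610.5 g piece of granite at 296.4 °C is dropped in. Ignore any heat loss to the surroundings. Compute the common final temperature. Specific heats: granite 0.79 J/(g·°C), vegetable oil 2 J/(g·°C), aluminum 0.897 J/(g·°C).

T_f ≈ 138.2 °C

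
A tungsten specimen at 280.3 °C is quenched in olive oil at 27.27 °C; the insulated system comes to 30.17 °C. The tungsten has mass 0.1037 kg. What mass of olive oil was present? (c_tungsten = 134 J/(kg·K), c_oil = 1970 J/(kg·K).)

m ≈ 0.608 kg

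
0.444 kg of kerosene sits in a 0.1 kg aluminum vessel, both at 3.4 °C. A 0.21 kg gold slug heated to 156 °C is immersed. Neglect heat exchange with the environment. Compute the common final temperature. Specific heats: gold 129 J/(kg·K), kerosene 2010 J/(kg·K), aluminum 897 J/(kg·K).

T_f ≈ 7.5 °C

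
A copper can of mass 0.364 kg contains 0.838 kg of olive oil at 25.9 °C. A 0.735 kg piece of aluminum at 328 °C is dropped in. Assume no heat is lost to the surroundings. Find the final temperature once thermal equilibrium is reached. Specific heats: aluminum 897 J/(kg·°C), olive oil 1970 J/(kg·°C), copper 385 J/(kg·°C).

T_f ≈ 107.2 °C

Energy conservation, ΣQ = 0:
0.735*897*(T − 328) + 0.838*1970*(T − 25.9) + 0.364*385*(T − 25.9) = 0
659.29(T − 328) + 1650.9(T − 25.9) + 140.14(T − 25.9) = 0
(659.29 + 1650.9 + 140.14) T = 659.29*328 + 1650.9*25.9 + 140.14*25.9
T ≈ 107.19 °C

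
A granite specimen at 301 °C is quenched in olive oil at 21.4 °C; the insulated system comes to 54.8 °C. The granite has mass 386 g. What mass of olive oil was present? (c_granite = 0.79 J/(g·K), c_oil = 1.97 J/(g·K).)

m ≈ 1140 g

Energy conservation, ΣQ = 0:
386×0.79×(54.8 − 301) + m×1.97×(54.8 − 21.4) = 0
65.8 m = 75076
m = 75076/65.8 ≈ 1141 g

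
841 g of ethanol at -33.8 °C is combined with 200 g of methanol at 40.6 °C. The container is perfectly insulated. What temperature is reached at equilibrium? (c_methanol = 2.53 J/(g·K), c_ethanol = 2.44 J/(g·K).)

Heat gained plus heat lost sum to zero:
200×2.53×(T − 40.6) + 841×2.44×(T − (-33.8)) = 0
2558 T = -48815
T ≈ -19.08 °C

T_f ≈ -19.1 °C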